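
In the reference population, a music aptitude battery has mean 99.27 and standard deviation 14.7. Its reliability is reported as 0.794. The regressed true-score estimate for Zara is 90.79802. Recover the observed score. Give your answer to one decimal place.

T̂ = ρX + (1 − ρ)μ  ⇒  X = (T̂ − (1 − ρ)μ) / ρ
X = (90.79802 − 0.206 × 99.27) / 0.794 = (90.79802 − 20.44962) / 0.794 = 70.34840 / 0.794 = 88.600

88.6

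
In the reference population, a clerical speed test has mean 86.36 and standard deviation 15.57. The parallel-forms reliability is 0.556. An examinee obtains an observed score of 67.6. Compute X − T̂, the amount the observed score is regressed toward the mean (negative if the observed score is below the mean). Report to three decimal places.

-8.329

Kelley's formula gives T̂ = 0.556·67.6 + 0.444·86.36 = 37.5856 + 38.34384 = 75.92944.
X − T̂ = 67.6 − 75.9294 = -8.3294 → -8.329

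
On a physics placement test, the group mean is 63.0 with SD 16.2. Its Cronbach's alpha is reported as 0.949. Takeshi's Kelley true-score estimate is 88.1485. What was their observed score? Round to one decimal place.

T̂ = ρX + (1 − ρ)μ  ⇒  X = (T̂ − (1 − ρ)μ) / ρ
X = (88.1485 − 0.051 × 63.0) / 0.949 = (88.1485 − 3.2130) / 0.949 = 84.9355 / 0.949 = 89.500

89.5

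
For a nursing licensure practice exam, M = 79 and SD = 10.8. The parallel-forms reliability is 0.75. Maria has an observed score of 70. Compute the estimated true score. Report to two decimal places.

72.25

T̂ = ρX + (1 − ρ)μ
  = 0.75 × 70 + 0.25 × 79
  = 52.50 + 19.75
  = 72.250
  ≈ 72.25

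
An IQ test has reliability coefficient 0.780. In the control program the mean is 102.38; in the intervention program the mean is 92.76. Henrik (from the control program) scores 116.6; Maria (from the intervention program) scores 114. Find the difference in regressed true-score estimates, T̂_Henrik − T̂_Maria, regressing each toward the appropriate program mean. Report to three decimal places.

4.144

T̂_Henrik = 0.780(116.6) + 0.220(102.38) = 113.47160
T̂_Maria = 0.780(114) + 0.220(92.76) = 109.32720
Difference = 113.47160 − 109.32720 = 4.14440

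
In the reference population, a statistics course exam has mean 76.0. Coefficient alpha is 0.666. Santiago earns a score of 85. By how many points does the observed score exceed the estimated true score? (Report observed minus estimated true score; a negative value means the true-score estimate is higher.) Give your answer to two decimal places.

Regress the observed score toward the mean by the unreliability: T̂ = 0.666·85 + 0.334·76.0 = 56.610 + 25.3840 = 81.9940.
X − T̂ = 85 − 81.994 = 3.006 → 3.01

3.01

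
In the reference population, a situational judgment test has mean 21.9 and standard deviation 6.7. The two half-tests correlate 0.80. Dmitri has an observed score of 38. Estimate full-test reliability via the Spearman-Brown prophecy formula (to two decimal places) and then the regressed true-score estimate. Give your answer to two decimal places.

36.23

Spearman-Brown: ρ = 2r/(1 + r) = 2(0.80)/(1 + 0.80) = 1.600/1.80 = 0.8889 → 0.89
Kelley's formula gives T̂ = 0.89·38 + 0.11·21.9 = 33.82 + 2.409 = 36.229.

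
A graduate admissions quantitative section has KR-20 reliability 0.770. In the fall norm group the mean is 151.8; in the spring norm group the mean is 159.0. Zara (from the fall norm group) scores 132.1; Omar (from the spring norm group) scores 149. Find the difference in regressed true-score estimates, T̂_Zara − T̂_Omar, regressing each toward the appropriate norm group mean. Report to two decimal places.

T̂_Zara = 0.770(132.1) + 0.230(151.8) = 136.6310
T̂_Omar = 0.770(149) + 0.230(159.0) = 151.3000
Difference = 136.6310 − 151.3000 = -14.6690

-14.67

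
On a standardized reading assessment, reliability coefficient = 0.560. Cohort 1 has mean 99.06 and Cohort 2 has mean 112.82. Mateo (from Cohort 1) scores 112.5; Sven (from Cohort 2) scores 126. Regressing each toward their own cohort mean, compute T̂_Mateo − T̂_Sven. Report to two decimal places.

-13.61

T̂_Mateo = 0.560(112.5) + 0.440(99.06) = 106.5864
T̂_Sven = 0.560(126) + 0.440(112.82) = 120.2008
Difference = 106.5864 − 120.2008 = -13.6144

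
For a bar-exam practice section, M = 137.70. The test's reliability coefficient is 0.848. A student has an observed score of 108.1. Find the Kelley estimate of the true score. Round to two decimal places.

112.60

T̂ = ρX + (1 − ρ)μ
  = 0.848 × 108.1 + 0.152 × 137.70
  = 91.6688 + 20.93040
  = 112.599
  ≈ 112.60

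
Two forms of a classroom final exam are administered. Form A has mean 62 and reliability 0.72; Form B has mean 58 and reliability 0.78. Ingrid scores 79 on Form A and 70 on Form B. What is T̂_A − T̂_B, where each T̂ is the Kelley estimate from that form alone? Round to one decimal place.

6.9

T̂_A = 0.72(79) + 0.28(62) = 74.240
T̂_B = 0.78(70) + 0.22(58) = 67.360
T̂_A − T̂_B = 6.880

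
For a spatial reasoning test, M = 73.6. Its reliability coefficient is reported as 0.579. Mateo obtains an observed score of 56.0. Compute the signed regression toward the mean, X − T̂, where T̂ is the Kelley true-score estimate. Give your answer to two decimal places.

-7.41

T̂ = ρX + (1 − ρ)μ
  = 0.579 × 56.0 + 0.421 × 73.6
  = 32.4240 + 30.9856
  = 63.4096
  ≈ 63.410
X − T̂ = 56.0 − 63.410 = -7.410 → -7.41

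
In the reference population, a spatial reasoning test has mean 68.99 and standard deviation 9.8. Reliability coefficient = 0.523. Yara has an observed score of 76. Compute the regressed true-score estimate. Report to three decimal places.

Kelley's formula gives T̂ = 0.523·76 + 0.477·68.99 = 39.748 + 32.90823 = 72.6562.

72.656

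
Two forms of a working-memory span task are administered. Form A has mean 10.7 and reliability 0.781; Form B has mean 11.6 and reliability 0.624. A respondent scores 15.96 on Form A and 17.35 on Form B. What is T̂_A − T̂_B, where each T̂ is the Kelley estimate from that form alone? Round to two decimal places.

-0.38

T̂_A = 0.781(15.96) + 0.219(10.7) = 14.8081
T̂_B = 0.624(17.35) + 0.376(11.6) = 15.1880
T̂_A − T̂_B = -0.3799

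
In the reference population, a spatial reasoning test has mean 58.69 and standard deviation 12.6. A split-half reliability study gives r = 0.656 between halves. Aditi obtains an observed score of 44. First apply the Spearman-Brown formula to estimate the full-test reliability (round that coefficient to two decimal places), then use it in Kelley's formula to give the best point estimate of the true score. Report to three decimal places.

47.085

Spearman-Brown: ρ = 2r/(1 + r) = 2(0.656)/(1 + 0.656) = 1.3120/1.656 = 0.7923 → 0.79
T̂ = ρX + (1 − ρ)μ
  = 0.79 × 44 + 0.21 × 58.69
  = 34.76 + 12.3249
  = 47.0849
  ≈ 47.085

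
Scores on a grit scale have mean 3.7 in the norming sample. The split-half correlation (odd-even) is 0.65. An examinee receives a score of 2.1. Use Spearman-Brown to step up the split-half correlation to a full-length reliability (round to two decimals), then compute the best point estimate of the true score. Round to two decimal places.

2.44

Spearman-Brown: ρ = 2r/(1 + r) = 2(0.65)/(1 + 0.65) = 1.300/1.65 = 0.7879 → 0.79
T̂ = 0.79(2.1) + 0.21(3.7) = 1.659 + 0.777 = 2.436 → 2.44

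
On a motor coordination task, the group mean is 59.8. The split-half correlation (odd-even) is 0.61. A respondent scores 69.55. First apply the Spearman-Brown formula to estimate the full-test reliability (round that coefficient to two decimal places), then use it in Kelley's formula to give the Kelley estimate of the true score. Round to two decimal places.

Spearman-Brown: ρ = 2r/(1 + r) = 2(0.61)/(1 + 0.61) = 1.220/1.61 = 0.7578 → 0.76
Regress the observed score toward the mean by the unreliability: T̂ = 0.76·69.55 + 0.24·59.8 = 52.8580 + 14.352 = 67.210.

67.21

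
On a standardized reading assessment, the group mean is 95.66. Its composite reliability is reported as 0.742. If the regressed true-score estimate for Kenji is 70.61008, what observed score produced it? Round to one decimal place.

61.9

T̂ = ρX + (1 − ρ)μ  ⇒  X = (T̂ − (1 − ρ)μ) / ρ
X = (70.61008 − 0.258 × 95.66) / 0.742 = (70.61008 − 24.68028) / 0.742 = 45.92980 / 0.742 = 61.900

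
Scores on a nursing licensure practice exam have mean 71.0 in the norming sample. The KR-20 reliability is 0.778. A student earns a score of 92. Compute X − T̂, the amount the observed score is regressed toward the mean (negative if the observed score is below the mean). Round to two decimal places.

T̂ = 0.778(92) + 0.222(71.0) = 71.576 + 15.7620 = 87.3380 → 87.338
X − T̂ = 92 − 87.338 = 4.662 → 4.66

4.66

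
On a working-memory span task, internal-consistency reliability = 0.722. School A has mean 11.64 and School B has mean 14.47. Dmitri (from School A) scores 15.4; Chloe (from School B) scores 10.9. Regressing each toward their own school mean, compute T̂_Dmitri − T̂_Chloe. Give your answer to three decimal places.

T̂_Dmitri = 0.722(15.4) + 0.278(11.64) = 14.35472
T̂_Chloe = 0.722(10.9) + 0.278(14.47) = 11.89246
Difference = 14.35472 − 11.89246 = 2.46226

2.462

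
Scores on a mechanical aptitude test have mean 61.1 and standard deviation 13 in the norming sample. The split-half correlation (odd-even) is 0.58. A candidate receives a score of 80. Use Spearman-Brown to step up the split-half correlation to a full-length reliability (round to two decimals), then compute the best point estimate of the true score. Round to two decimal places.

74.90

Spearman-Brown: ρ = 2r/(1 + r) = 2(0.58)/(1 + 0.58) = 1.160/1.58 = 0.7342 → 0.73
T̂ = ρX + (1 − ρ)μ
  = 0.73 × 80 + 0.27 × 61.1
  = 58.40 + 16.497
  = 74.897
  ≈ 74.90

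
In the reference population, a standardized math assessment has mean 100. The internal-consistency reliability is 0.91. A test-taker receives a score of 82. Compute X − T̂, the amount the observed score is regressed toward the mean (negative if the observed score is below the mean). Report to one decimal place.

T̂ = ρX + (1 − ρ)μ
  = 0.91 × 82 + 0.09 × 100
  = 74.62 + 9.00
  = 83.620
  ≈ 83.62
X − T̂ = 82 − 83.62 = -1.62 → -1.6

-1.6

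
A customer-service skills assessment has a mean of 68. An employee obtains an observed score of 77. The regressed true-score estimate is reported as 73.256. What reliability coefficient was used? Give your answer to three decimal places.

T̂ = ρX + (1 − ρ)μ  ⇒  T̂ − μ = ρ(X − μ)
ρ = (T̂ − μ)/(X − μ) = (73.256 − 68) / (77 − 68) = 5.256 / 9.0 = 0.58400

0.584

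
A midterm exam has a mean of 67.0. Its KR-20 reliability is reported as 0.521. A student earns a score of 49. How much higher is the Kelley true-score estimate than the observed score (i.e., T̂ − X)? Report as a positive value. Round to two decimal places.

8.62

Weight the observed score by reliability and the mean by (1 − reliability): T̂ = 0.521·49 + 0.479·67.0 = 25.529 + 32.0930 = 57.6220.
T̂ − X = 57.622 − 49 = 8.622 → 8.62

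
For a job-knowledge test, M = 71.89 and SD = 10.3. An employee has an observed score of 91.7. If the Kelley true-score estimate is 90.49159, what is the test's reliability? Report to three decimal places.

T̂ = ρX + (1 − ρ)μ  ⇒  T̂ − μ = ρ(X − μ)
ρ = (T̂ − μ)/(X − μ) = (90.49159 − 71.89) / (91.7 − 71.89) = 18.60159 / 19.81 = 0.93900

0.939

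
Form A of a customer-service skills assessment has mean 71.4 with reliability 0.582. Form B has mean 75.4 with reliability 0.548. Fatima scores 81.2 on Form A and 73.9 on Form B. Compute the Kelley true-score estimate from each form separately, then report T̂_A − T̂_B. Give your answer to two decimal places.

T̂_A = 0.582(81.2) + 0.418(71.4) = 77.1036
T̂_B = 0.548(73.9) + 0.452(75.4) = 74.5780
T̂_A − T̂_B = 2.5256

2.53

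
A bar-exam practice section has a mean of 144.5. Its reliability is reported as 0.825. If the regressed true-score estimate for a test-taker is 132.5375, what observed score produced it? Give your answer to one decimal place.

130.0

T̂ = ρX + (1 − ρ)μ  ⇒  X = (T̂ − (1 − ρ)μ) / ρ
X = (132.5375 − 0.175 × 144.5) / 0.825 = (132.5375 − 25.2875) / 0.825 = 107.2500 / 0.825 = 130.000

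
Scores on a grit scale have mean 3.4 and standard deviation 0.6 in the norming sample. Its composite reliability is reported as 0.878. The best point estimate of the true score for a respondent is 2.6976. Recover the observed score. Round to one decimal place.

T̂ = ρX + (1 − ρ)μ  ⇒  X = (T̂ − (1 − ρ)μ) / ρ
X = (2.6976 − 0.122 × 3.4) / 0.878 = (2.6976 − 0.4148) / 0.878 = 2.2828 / 0.878 = 2.600

2.6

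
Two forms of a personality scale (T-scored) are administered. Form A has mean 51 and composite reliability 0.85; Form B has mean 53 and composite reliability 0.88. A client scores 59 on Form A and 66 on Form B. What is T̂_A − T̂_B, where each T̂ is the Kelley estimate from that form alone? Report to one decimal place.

-6.6

T̂_A = 0.85(59) + 0.15(51) = 57.800
T̂_B = 0.88(66) + 0.12(53) = 64.440
T̂_A − T̂_B = -6.640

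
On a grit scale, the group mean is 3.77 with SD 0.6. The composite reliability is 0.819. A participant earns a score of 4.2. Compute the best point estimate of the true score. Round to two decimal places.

Regress the observed score toward the mean by the unreliability: T̂ = 0.819·4.2 + 0.181·3.77 = 3.4398 + 0.68237 = 4.122.

4.12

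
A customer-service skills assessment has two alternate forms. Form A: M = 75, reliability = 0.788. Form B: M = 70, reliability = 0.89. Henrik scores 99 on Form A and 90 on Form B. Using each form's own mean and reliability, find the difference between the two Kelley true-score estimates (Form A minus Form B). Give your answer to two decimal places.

6.11

T̂_A = 0.788(99) + 0.212(75) = 93.9120
T̂_B = 0.89(90) + 0.11(70) = 87.8000
T̂_A − T̂_B = 6.1120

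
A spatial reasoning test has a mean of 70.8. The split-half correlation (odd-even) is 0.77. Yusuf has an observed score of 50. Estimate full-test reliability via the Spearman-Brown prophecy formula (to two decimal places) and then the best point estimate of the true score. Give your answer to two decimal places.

52.70

Spearman-Brown: ρ = 2r/(1 + r) = 2(0.77)/(1 + 0.77) = 1.540/1.77 = 0.8701 → 0.87
T̂ = ρX + (1 − ρ)μ
  = 0.87 × 50 + 0.13 × 70.8
  = 43.50 + 9.204
  = 52.704
  ≈ 52.70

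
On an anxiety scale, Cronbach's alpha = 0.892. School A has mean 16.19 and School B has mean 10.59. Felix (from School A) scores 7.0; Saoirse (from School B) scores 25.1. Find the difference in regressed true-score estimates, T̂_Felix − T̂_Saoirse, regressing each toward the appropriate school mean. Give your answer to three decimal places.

-15.540

T̂_Felix = 0.892(7.0) + 0.108(16.19) = 7.99252
T̂_Saoirse = 0.892(25.1) + 0.108(10.59) = 23.53292
Difference = 7.99252 − 23.53292 = -15.54040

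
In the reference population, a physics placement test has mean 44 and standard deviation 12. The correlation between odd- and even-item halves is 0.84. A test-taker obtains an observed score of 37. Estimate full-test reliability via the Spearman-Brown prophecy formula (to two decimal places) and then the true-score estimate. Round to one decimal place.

37.6

Spearman-Brown: ρ = 2r/(1 + r) = 2(0.84)/(1 + 0.84) = 1.680/1.84 = 0.9130 → 0.91
T̂ = ρX + (1 − ρ)μ
  = 0.91 × 37 + 0.09 × 44
  = 33.67 + 3.96
  = 37.63
  ≈ 37.6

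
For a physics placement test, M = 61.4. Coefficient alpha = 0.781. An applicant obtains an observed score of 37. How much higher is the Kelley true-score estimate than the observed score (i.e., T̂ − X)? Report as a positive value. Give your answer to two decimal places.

5.34

Regress the observed score toward the mean by the unreliability: T̂ = 0.781·37 + 0.219·61.4 = 28.897 + 13.4466 = 42.3436.
T̂ − X = 42.344 − 37 = 5.344 → 5.34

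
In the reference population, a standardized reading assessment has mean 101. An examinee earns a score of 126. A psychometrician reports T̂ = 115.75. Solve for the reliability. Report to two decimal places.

T̂ = ρX + (1 − ρ)μ  ⇒  T̂ − μ = ρ(X − μ)
ρ = (T̂ − μ)/(X − μ) = (115.75 − 101) / (126 − 101) = 14.75 / 25.0 = 0.5900

0.59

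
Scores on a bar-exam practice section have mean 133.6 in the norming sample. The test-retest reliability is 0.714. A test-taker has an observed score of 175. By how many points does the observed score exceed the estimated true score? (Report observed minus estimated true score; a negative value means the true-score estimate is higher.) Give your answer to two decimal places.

11.84

T̂ = 0.714(175) + 0.286(133.6) = 124.950 + 38.2096 = 163.1596 → 163.160
X − T̂ = 175 − 163.160 = 11.840 → 11.84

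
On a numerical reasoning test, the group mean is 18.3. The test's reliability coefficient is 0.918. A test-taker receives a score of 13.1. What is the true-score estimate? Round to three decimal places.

13.526

T̂ = ρX + (1 − ρ)μ
  = 0.918 × 13.1 + 0.082 × 18.3
  = 12.0258 + 1.5006
  = 13.5264
  ≈ 13.526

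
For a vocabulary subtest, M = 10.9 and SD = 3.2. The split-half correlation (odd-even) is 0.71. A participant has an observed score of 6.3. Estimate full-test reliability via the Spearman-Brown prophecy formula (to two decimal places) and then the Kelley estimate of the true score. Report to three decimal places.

7.082

Spearman-Brown: ρ = 2r/(1 + r) = 2(0.71)/(1 + 0.71) = 1.420/1.71 = 0.8304 → 0.83
T̂ = ρX + (1 − ρ)μ
  = 0.83 × 6.3 + 0.17 × 10.9
  = 5.229 + 1.853
  = 7.0820
  ≈ 7.082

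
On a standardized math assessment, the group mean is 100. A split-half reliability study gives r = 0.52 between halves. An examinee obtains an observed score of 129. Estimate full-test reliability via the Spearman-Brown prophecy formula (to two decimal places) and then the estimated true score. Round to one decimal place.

Spearman-Brown: ρ = 2r/(1 + r) = 2(0.52)/(1 + 0.52) = 1.040/1.52 = 0.6842 → 0.68
Kelley's formula gives T̂ = 0.68·129 + 0.32·100 = 87.72 + 32.00 = 119.72.

119.7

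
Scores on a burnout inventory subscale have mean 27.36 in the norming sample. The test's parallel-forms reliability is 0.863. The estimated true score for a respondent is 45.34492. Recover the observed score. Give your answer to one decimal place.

T̂ = ρX + (1 − ρ)μ  ⇒  X = (T̂ − (1 − ρ)μ) / ρ
X = (45.34492 − 0.137 × 27.36) / 0.863 = (45.34492 − 3.74832) / 0.863 = 41.59660 / 0.863 = 48.200

48.2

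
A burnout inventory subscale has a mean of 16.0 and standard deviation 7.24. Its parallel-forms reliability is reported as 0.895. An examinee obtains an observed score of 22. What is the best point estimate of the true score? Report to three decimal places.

21.370

Regress the observed score toward the mean by the unreliability: T̂ = 0.895·22 + 0.105·16.0 = 19.690 + 1.6800 = 21.3700.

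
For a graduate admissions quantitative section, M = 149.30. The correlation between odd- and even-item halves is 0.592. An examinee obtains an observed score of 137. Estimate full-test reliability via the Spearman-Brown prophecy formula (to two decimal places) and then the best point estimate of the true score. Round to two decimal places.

Spearman-Brown: ρ = 2r/(1 + r) = 2(0.592)/(1 + 0.592) = 1.1840/1.592 = 0.7437 → 0.74
Weight the observed score by reliability and the mean by (1 − reliability): T̂ = 0.74·137 + 0.26·149.30 = 101.38 + 38.8180 = 140.198.

140.20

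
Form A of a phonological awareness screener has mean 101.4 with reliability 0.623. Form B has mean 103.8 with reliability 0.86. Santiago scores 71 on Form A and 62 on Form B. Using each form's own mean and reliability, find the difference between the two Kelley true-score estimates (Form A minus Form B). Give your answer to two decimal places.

T̂_A = 0.623(71) + 0.377(101.4) = 82.4608
T̂_B = 0.86(62) + 0.14(103.8) = 67.8520
T̂_A − T̂_B = 14.6088

14.61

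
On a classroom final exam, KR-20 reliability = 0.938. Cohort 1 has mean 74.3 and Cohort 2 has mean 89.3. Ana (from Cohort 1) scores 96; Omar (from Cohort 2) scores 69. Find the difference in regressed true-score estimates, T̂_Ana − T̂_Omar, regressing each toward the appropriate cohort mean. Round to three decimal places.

24.396

T̂_Ana = 0.938(96) + 0.062(74.3) = 94.65460
T̂_Omar = 0.938(69) + 0.062(89.3) = 70.25860
Difference = 94.65460 − 70.25860 = 24.39600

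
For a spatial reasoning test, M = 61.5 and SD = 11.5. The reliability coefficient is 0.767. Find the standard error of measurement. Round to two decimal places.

5.55

SEM = SD · √(1 − ρ) = 11.5 × √0.233 = 11.5 × 0.4827 = 5.551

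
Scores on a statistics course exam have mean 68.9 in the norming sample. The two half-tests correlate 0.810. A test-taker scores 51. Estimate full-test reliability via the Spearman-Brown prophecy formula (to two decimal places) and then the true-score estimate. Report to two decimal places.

52.79

Spearman-Brown: ρ = 2r/(1 + r) = 2(0.810)/(1 + 0.810) = 1.6200/1.810 = 0.8950 → 0.90
Kelley's formula gives T̂ = 0.90·51 + 0.10·68.9 = 45.90 + 6.890 = 52.790.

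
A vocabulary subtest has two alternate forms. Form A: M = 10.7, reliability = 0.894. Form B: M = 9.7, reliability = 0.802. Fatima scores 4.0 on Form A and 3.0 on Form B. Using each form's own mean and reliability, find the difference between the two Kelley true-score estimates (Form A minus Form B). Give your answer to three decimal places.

T̂_A = 0.894(4.0) + 0.106(10.7) = 4.71020
T̂_B = 0.802(3.0) + 0.198(9.7) = 4.32660
T̂_A − T̂_B = 0.38360

0.384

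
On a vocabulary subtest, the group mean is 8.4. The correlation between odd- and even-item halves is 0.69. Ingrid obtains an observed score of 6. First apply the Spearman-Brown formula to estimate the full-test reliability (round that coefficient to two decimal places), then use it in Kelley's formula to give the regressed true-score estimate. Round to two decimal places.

Spearman-Brown: ρ = 2r/(1 + r) = 2(0.69)/(1 + 0.69) = 1.380/1.69 = 0.8166 → 0.82
T̂ = ρX + (1 − ρ)μ
  = 0.82 × 6 + 0.18 × 8.4
  = 4.92 + 1.512
  = 6.432
  ≈ 6.43

6.43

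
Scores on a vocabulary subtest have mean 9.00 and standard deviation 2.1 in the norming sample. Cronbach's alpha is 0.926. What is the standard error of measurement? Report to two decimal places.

0.57

SEM = SD · √(1 − ρ) = 2.1 × √0.074 = 2.1 × 0.2720 = 0.571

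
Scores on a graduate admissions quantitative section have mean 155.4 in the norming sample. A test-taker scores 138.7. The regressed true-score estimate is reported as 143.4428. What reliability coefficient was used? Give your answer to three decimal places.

0.716

T̂ = ρX + (1 − ρ)μ  ⇒  T̂ − μ = ρ(X − μ)
ρ = (T̂ − μ)/(X − μ) = (143.4428 − 155.4) / (138.7 − 155.4) = -11.9572 / -16.7 = 0.71600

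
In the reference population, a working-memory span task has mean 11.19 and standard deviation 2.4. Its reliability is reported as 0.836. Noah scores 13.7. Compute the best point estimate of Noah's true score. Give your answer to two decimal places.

13.29

Regress the observed score toward the mean by the unreliability: T̂ = 0.836·13.7 + 0.164·11.19 = 11.4532 + 1.83516 = 13.288.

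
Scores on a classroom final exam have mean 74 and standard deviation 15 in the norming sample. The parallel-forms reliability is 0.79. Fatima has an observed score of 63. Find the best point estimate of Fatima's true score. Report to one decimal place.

65.3

T̂ = ρX + (1 − ρ)μ
  = 0.79 × 63 + 0.21 × 74
  = 49.77 + 15.54
  = 65.31
  ≈ 65.3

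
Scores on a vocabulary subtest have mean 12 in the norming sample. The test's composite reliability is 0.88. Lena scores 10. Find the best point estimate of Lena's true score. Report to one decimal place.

Weight the observed score by reliability and the mean by (1 − reliability): T̂ = 0.88·10 + 0.12·12 = 8.80 + 1.44 = 10.24.

10.2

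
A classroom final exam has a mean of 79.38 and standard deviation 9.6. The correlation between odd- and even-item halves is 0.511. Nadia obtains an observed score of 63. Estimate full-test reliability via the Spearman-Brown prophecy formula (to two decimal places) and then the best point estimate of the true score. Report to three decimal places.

68.242

Spearman-Brown: ρ = 2r/(1 + r) = 2(0.511)/(1 + 0.511) = 1.0220/1.511 = 0.6764 → 0.68
Regress the observed score toward the mean by the unreliability: T̂ = 0.68·63 + 0.32·79.38 = 42.84 + 25.4016 = 68.2416.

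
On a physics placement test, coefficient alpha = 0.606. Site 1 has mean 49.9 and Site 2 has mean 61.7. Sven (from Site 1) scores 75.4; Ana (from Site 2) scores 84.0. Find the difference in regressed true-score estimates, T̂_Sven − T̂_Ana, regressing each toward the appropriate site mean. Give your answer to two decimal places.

-9.86

T̂_Sven = 0.606(75.4) + 0.394(49.9) = 65.3530
T̂_Ana = 0.606(84.0) + 0.394(61.7) = 75.2138
Difference = 65.3530 − 75.2138 = -9.8608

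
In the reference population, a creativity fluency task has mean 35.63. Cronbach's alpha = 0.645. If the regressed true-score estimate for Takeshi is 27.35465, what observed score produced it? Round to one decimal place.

T̂ = ρX + (1 − ρ)μ  ⇒  X = (T̂ − (1 − ρ)μ) / ρ
X = (27.35465 − 0.355 × 35.63) / 0.645 = (27.35465 − 12.64865) / 0.645 = 14.70600 / 0.645 = 22.800

22.8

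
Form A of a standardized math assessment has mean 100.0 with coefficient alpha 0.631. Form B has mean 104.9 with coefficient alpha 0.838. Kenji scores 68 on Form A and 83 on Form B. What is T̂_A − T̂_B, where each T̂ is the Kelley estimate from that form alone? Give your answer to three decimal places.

T̂_A = 0.631(68) + 0.369(100.0) = 79.80800
T̂_B = 0.838(83) + 0.162(104.9) = 86.54780
T̂_A − T̂_B = -6.73980

-6.740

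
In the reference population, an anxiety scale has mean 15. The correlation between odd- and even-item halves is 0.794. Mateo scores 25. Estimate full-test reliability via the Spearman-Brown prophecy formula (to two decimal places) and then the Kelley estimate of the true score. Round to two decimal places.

Spearman-Brown: ρ = 2r/(1 + r) = 2(0.794)/(1 + 0.794) = 1.5880/1.794 = 0.8852 → 0.89
T̂ = 0.89(25) + 0.11(15) = 22.25 + 1.65 = 23.900 → 23.90

23.90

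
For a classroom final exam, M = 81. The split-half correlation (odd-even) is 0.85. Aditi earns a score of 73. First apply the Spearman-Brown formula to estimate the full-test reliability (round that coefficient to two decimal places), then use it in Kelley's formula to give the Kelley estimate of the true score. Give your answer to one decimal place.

Spearman-Brown: ρ = 2r/(1 + r) = 2(0.85)/(1 + 0.85) = 1.700/1.85 = 0.9189 → 0.92
T̂ = 0.92(73) + 0.08(81) = 67.16 + 6.48 = 73.64 → 73.6

73.6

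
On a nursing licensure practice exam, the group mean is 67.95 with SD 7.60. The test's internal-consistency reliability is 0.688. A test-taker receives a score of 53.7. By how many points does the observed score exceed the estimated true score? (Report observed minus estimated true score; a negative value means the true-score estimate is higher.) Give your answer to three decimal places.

-4.446

T̂ = 0.688(53.7) + 0.312(67.95) = 36.9456 + 21.20040 = 58.14600 → 58.1460
X − T̂ = 53.7 − 58.1460 = -4.4460 → -4.446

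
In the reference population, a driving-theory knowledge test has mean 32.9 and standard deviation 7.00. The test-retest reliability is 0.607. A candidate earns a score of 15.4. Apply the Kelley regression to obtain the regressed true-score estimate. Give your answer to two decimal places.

Weight the observed score by reliability and the mean by (1 − reliability): T̂ = 0.607·15.4 + 0.393·32.9 = 9.3478 + 12.9297 = 22.277.

22.28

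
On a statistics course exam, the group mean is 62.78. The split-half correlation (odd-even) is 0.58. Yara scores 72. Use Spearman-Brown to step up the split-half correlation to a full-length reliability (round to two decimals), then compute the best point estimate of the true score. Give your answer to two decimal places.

69.51

Spearman-Brown: ρ = 2r/(1 + r) = 2(0.58)/(1 + 0.58) = 1.160/1.58 = 0.7342 → 0.73
T̂ = 0.73(72) + 0.27(62.78) = 52.56 + 16.9506 = 69.511 → 69.51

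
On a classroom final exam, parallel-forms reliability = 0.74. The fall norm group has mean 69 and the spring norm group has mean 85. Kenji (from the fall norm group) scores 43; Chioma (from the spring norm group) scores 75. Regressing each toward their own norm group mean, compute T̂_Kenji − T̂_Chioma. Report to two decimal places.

T̂_Kenji = 0.74(43) + 0.26(69) = 49.7600
T̂_Chioma = 0.74(75) + 0.26(85) = 77.6000
Difference = 49.7600 − 77.6000 = -27.8400

-27.84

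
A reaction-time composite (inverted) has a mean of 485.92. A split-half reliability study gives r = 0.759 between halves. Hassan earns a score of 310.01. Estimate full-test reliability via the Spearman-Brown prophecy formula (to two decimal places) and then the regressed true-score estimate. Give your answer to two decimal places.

Spearman-Brown: ρ = 2r/(1 + r) = 2(0.759)/(1 + 0.759) = 1.5180/1.759 = 0.8630 → 0.86
Weight the observed score by reliability and the mean by (1 − reliability): T̂ = 0.86·310.01 + 0.14·485.92 = 266.6086 + 68.0288 = 334.637.

334.64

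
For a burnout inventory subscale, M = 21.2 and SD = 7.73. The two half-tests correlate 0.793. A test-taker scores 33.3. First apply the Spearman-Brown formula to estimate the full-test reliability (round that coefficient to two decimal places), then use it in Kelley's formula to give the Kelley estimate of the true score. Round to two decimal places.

Spearman-Brown: ρ = 2r/(1 + r) = 2(0.793)/(1 + 0.793) = 1.5860/1.793 = 0.8846 → 0.88
Kelley's formula gives T̂ = 0.88·33.3 + 0.12·21.2 = 29.304 + 2.544 = 31.848.

31.85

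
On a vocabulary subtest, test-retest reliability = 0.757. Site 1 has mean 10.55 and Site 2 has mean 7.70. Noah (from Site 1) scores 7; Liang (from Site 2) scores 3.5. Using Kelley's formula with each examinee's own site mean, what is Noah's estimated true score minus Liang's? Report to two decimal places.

3.34

T̂_Noah = 0.757(7) + 0.243(10.55) = 7.8627
T̂_Liang = 0.757(3.5) + 0.243(7.70) = 4.5206
Difference = 7.8627 − 4.5206 = 3.3421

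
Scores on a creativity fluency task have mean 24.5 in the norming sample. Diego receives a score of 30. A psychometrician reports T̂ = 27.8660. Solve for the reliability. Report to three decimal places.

T̂ = ρX + (1 − ρ)μ  ⇒  T̂ − μ = ρ(X − μ)
ρ = (T̂ − μ)/(X − μ) = (27.8660 − 24.5) / (30 − 24.5) = 3.3660 / 5.5 = 0.61200

0.612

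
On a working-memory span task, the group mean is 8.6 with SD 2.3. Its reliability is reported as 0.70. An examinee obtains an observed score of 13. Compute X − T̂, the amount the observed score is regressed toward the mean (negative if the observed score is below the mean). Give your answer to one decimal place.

1.3

T̂ = ρX + (1 − ρ)μ
  = 0.70 × 13 + 0.30 × 8.6
  = 9.10 + 2.580
  = 11.680
  ≈ 11.68
X − T̂ = 13 − 11.68 = 1.32 → 1.3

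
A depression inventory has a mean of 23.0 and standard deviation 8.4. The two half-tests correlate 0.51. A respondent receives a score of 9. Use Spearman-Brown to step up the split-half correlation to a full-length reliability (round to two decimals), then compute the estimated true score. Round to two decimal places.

Spearman-Brown: ρ = 2r/(1 + r) = 2(0.51)/(1 + 0.51) = 1.020/1.51 = 0.6755 → 0.68
T̂ = ρX + (1 − ρ)μ
  = 0.68 × 9 + 0.32 × 23.0
  = 6.12 + 7.360
  = 13.480
  ≈ 13.48

13.48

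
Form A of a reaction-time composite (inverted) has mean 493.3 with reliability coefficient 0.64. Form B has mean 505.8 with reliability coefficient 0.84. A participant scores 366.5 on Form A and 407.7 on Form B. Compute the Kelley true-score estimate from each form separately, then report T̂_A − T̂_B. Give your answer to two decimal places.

-11.25

T̂_A = 0.64(366.5) + 0.36(493.3) = 412.1480
T̂_B = 0.84(407.7) + 0.16(505.8) = 423.3960
T̂_A − T̂_B = -11.2480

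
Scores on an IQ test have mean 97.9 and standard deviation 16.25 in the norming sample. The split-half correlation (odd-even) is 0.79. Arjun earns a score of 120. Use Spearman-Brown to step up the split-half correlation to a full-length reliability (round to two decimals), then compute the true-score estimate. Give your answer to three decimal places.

117.348

Spearman-Brown: ρ = 2r/(1 + r) = 2(0.79)/(1 + 0.79) = 1.580/1.79 = 0.8827 → 0.88
T̂ = 0.88(120) + 0.12(97.9) = 105.60 + 11.748 = 117.3480 → 117.348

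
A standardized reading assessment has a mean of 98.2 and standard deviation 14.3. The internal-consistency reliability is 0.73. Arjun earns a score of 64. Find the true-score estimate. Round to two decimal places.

73.23

T̂ = 0.73(64) + 0.27(98.2) = 46.72 + 26.514 = 73.234 → 73.23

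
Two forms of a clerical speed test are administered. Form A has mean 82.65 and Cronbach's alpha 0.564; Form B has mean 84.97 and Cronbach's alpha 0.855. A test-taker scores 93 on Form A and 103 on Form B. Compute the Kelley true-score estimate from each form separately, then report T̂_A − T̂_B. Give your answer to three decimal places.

T̂_A = 0.564(93) + 0.436(82.65) = 88.48740
T̂_B = 0.855(103) + 0.145(84.97) = 100.38565
T̂_A − T̂_B = -11.89825

-11.898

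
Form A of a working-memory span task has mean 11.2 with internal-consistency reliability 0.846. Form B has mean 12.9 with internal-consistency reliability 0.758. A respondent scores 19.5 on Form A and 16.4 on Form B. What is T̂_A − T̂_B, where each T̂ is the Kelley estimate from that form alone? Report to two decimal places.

2.67

T̂_A = 0.846(19.5) + 0.154(11.2) = 18.2218
T̂_B = 0.758(16.4) + 0.242(12.9) = 15.5530
T̂_A − T̂_B = 2.6688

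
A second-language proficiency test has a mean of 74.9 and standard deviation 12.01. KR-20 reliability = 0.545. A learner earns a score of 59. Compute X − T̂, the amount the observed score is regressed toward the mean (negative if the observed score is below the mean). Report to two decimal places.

-7.23

T̂ = ρX + (1 − ρ)μ
  = 0.545 × 59 + 0.455 × 74.9
  = 32.155 + 34.0795
  = 66.2345
  ≈ 66.234
X − T̂ = 59 − 66.234 = -7.234 → -7.23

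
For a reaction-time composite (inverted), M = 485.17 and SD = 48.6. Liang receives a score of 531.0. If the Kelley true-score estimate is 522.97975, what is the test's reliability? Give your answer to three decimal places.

0.825

T̂ = ρX + (1 − ρ)μ  ⇒  T̂ − μ = ρ(X − μ)
ρ = (T̂ − μ)/(X − μ) = (522.97975 − 485.17) / (531.0 − 485.17) = 37.80975 / 45.83 = 0.82500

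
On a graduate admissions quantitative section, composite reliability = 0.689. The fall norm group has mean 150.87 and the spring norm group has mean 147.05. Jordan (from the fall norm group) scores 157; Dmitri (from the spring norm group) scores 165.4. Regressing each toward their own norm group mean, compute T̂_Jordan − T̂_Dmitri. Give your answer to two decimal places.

T̂_Jordan = 0.689(157) + 0.311(150.87) = 155.0936
T̂_Dmitri = 0.689(165.4) + 0.311(147.05) = 159.6932
Difference = 155.0936 − 159.6932 = -4.5996

-4.60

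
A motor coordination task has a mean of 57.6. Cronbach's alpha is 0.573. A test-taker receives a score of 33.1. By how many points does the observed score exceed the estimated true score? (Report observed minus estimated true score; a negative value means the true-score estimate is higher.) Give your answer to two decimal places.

-10.46

T̂ = 0.573(33.1) + 0.427(57.6) = 18.9663 + 24.5952 = 43.5615 → 43.562
X − T̂ = 33.1 − 43.562 = -10.462 → -10.46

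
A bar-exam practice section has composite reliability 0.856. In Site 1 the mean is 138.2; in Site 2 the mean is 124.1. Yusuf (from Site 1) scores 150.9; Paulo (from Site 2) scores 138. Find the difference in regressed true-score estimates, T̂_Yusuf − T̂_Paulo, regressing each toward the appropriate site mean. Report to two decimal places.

13.07

T̂_Yusuf = 0.856(150.9) + 0.144(138.2) = 149.0712
T̂_Paulo = 0.856(138) + 0.144(124.1) = 135.9984
Difference = 149.0712 − 135.9984 = 13.0728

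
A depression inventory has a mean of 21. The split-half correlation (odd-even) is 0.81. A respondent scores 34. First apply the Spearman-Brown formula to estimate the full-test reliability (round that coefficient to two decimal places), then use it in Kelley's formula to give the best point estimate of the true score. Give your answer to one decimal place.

Spearman-Brown: ρ = 2r/(1 + r) = 2(0.81)/(1 + 0.81) = 1.620/1.81 = 0.8950 → 0.90
Regress the observed score toward the mean by the unreliability: T̂ = 0.90·34 + 0.10·21 = 30.60 + 2.10 = 32.70.

32.7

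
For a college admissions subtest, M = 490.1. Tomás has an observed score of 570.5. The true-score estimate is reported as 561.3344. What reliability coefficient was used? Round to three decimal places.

0.886

T̂ = ρX + (1 − ρ)μ  ⇒  T̂ − μ = ρ(X − μ)
ρ = (T̂ − μ)/(X − μ) = (561.3344 − 490.1) / (570.5 − 490.1) = 71.2344 / 80.4 = 0.88600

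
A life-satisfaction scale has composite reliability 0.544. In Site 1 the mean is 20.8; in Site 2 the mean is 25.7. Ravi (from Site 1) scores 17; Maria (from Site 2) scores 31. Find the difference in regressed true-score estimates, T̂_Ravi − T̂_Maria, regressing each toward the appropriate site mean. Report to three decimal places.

T̂_Ravi = 0.544(17) + 0.456(20.8) = 18.73280
T̂_Maria = 0.544(31) + 0.456(25.7) = 28.58320
Difference = 18.73280 − 28.58320 = -9.85040

-9.850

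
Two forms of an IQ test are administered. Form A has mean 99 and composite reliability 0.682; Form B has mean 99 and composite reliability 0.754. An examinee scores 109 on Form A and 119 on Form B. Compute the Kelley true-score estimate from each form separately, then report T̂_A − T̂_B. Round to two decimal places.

-8.26

T̂_A = 0.682(109) + 0.318(99) = 105.8200
T̂_B = 0.754(119) + 0.246(99) = 114.0800
T̂_A − T̂_B = -8.2600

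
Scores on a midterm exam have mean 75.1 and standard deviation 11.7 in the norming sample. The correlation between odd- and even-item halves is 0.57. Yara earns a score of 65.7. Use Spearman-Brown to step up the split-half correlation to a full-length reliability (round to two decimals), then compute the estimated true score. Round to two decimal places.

Spearman-Brown: ρ = 2r/(1 + r) = 2(0.57)/(1 + 0.57) = 1.140/1.57 = 0.7261 → 0.73
T̂ = 0.73(65.7) + 0.27(75.1) = 47.961 + 20.277 = 68.238 → 68.24

68.24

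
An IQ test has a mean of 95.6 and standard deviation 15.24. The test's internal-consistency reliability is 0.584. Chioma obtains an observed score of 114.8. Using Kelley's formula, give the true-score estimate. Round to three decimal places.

T̂ = ρX + (1 − ρ)μ
  = 0.584 × 114.8 + 0.416 × 95.6
  = 67.0432 + 39.7696
  = 106.8128
  ≈ 106.813

106.813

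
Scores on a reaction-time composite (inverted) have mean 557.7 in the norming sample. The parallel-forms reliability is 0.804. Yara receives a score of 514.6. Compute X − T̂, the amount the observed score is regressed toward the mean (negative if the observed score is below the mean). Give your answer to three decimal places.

-8.448

Kelley's formula gives T̂ = 0.804·514.6 + 0.196·557.7 = 413.7384 + 109.3092 = 523.04760.
X − T̂ = 514.6 − 523.0476 = -8.4476 → -8.448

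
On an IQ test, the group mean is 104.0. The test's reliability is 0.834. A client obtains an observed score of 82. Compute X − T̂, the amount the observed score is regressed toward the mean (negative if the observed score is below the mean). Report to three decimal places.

Kelley's formula gives T̂ = 0.834·82 + 0.166·104.0 = 68.388 + 17.2640 = 85.65200.
X − T̂ = 82 − 85.6520 = -3.6520 → -3.652

-3.652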